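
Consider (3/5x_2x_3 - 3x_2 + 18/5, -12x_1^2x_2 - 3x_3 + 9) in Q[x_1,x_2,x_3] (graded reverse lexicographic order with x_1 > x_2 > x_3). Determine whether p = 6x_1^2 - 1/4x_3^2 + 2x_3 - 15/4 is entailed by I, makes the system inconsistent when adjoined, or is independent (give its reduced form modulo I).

6x_1^2 - 1/4x_3^2 + 2x_3 - 15/4 lies in I (it reduces to 0).

First compute the reduced Gröbner basis of I by Buchberger's algorithm.
f_1 = 3/5x_2x_3 - 3x_2 + 18/5, LT = x_2x_3.
f_2 = -12x_1^2x_2 - 3x_3 + 9, LT = x_1^2x_2.

S(f_1,f_2): lcm = x_1^2x_2x_3. S = -5x_1^2x_2 + 6x_1^2 - 1/4x_3^2 + 3/4x_3.
  leading term x_1^2x_2: subtract (5/12)·f_2 from -5x_1^2x_2 + 6x_1^2 - 1/4x_3^2 + 3/4x_3 → 6x_1^2 - 1/4x_3^2 + 2x_3 - 15/4
  leading term x_1^2: no divisor's leading term divides it; move 6x_1^2 to the remainder.
  leading term x_3^2: no divisor's leading term divides it; move -1/4x_3^2 to the remainder.
  leading term x_3: no divisor's leading term divides it; move 2x_3 to the remainder.
  leading term 1: no divisor's leading term divides it; move -15/4 to the remainder.
  remainder 6x_1^2 - 1/4x_3^2 + 2x_3 - 15/4 ≠ 0; add h_3 = 6x_1^2 - 1/4x_3^2 + 2x_3 - 15/4 to the basis.

The other S-polynomials (S(f_1,h_3), S(f_2,h_3)) all reduce to 0 modulo the current basis, so we have a Gröbner basis.
Inter-reduce: drop elements whose leading term is divisible by another's, tail-reduce, and make monic.
Reduced Gröbner basis: {x_1^2 - 1/24x_3^2 + 1/3x_3 - 5/8, x_2x_3 - 5x_2 + 6}.
Label its elements g_1 = x_1^2 - 1/24x_3^2 + 1/3x_3 - 5/8, g_2 = x_2x_3 - 5x_2 + 6.

Reduce p = 6x_1^2 - 1/4x_3^2 + 2x_3 - 15/4 modulo G:
  leading term x_1^2: subtract (6)·g_1 from 6x_1^2 - 1/4x_3^2 + 2x_3 - 15/4 → 0
  normal form = 0.
Since the normal form is 0, p ∈ I.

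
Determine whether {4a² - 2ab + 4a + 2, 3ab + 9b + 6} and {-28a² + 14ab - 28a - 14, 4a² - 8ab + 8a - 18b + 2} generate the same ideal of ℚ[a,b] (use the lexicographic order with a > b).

No, the ideals differ.

Since reduced Gröbner bases are canonical representatives of ideals under a given ordering, it suffices to compute and compare them.
Buchberger on the first generating set:
f_1 = 4a² - 2ab + 4a + 2, LT = a².
f_2 = 3ab + 9b + 6, LT = ab.

S(f_1,f_2): lcm = a²b. S = -½ab² - 2ab - 2a + ½b.
  leading term ab²: subtract (-⅙b)·f_2 from -½ab² - 2ab - 2a + ½b → -2ab - 2a + 3/2b² + 3/2b
  leading term ab: subtract (-⅔)·f_2 from -2ab - 2a + 3/2b² + 3/2b → -2a + 3/2b² + 15/2b + 4
  leading term a: no divisor's leading term divides it; move -2a to the remainder.
  leading term b²: no divisor's leading term divides it; move 3/2b² to the remainder.
  leading term b: no divisor's leading term divides it; move 15/2b to the remainder.
  leading term 1: no divisor's leading term divides it; move 4 to the remainder.
  remainder -2a + 3/2b² + 15/2b + 4 ≠ 0; add g_3 = -2a + 3/2b² + 15/2b + 4 to the basis.

S(f_1,g_3): lcm = a². S = ¾ab² + 13/4ab + 3a + ½.
  leading term ab²: subtract (¼b)·f_2 from ¾ab² + 13/4ab + 3a + ½ → 13/4ab + 3a - 9/4b² - 3/2b + ½
  leading term ab: subtract (13/12)·f_2 from 13/4ab + 3a - 9/4b² - 3/2b + ½ → 3a - 9/4b² - 45/4b - 6
  leading term a: subtract (-3/2)·g_3 from 3a - 9/4b² - 45/4b - 6 → 0
  remainder 0.

S(f_2,g_3): lcm = ab. S = ¾b³ + 15/4b² + 5b + 2.
  leading term b³: no divisor's leading term divides it; move ¾b³ to the remainder.
  leading term b²: no divisor's leading term divides it; move 15/4b² to the remainder.
  leading term b: no divisor's leading term divides it; move 5b to the remainder.
  leading term 1: no divisor's leading term divides it; move 2 to the remainder.
  remainder ¾b³ + 15/4b² + 5b + 2 ≠ 0; add g_4 = ¾b³ + 15/4b² + 5b + 2 to the basis.

S(f_1,g_4): leading monomials are coprime, so the S-polynomial reduces to 0 (Buchberger's first criterion).
S(f_2,g_4): lcm = ab³. S = -5ab² - 20/3ab - 8/3a + 3b³ + 2b².
  leading term ab²: subtract (-5/3b)·f_2 from -5ab² - 20/3ab - 8/3a + 3b³ + 2b² → -20/3ab - 8/3a + 3b³ + 17b² + 10b
  leading term ab: subtract (-20/9)·f_2 from -20/3ab - 8/3a + 3b³ + 17b² + 10b → -8/3a + 3b³ + 17b² + 30b + 40/3
  leading term a: subtract (4/3)·g_3 from -8/3a + 3b³ + 17b² + 30b + 40/3 → 3b³ + 15b² + 20b + 8
  leading term b³: subtract (4)·g_4 from 3b³ + 15b² + 20b + 8 → 0
  remainder 0.

S(g_3,g_4): leading monomials are coprime, so the S-polynomial reduces to 0 (Buchberger's first criterion).
Every S-polynomial of the final basis reduces to 0, so we have a Gröbner basis.
Inter-reduce: drop elements whose leading term is divisible by another's, tail-reduce, and make monic.
Reduced Gröbner basis: {a - ¾b² - 15/4b - 2, b³ + 5b² + 20/3b + 8/3}.

Buchberger on the second generating set:
h_1 = -28a² + 14ab - 28a - 14, LT = a².
h_2 = 4a² - 8ab + 8a - 18b + 2, LT = a².

S(h_1,h_2): lcm = a². S = 3/2ab - a + 9/2b.
  leading term ab: no divisor's leading term divides it; move 3/2ab to the remainder.
  leading term a: no divisor's leading term divides it; move -a to the remainder.
  leading term b: no divisor's leading term divides it; move 9/2b to the remainder.
  remainder 3/2ab - a + 9/2b ≠ 0; add k_3 = 3/2ab - a + 9/2b to the basis.

S(h_1,k_3): lcm = a²b. S = ⅔a² - ½ab² - 2ab + ½b.
  leading term a²: subtract (-1/42)·h_1 from ⅔a² - ½ab² - 2ab + ½b → -½ab² - 5/3ab - ⅔a + ½b - ⅓
  leading term ab²: subtract (-⅓b)·k_3 from -½ab² - 5/3ab - ⅔a + ½b - ⅓ → -2ab - ⅔a + 3/2b² + ½b - ⅓
  leading term ab: subtract (-4/3)·k_3 from -2ab - ⅔a + 3/2b² + ½b - ⅓ → -2a + 3/2b² + 13/2b - ⅓
  leading term a: no divisor's leading term divides it; move -2a to the remainder.
  leading term b²: no divisor's leading term divides it; move 3/2b² to the remainder.
  leading term b: no divisor's leading term divides it; move 13/2b to the remainder.
  leading term 1: no divisor's leading term divides it; move -⅓ to the remainder.
  remainder -2a + 3/2b² + 13/2b - ⅓ ≠ 0; add k_4 = -2a + 3/2b² + 13/2b - ⅓ to the basis.

S(h_2,k_3): lcm = a²b. S = ⅔a² - 2ab² - ab - 9/2b² + ½b.
  leading term a²: subtract (-1/42)·h_1 from ⅔a² - 2ab² - ab - 9/2b² + ½b → -2ab² - ⅔ab - ⅔a - 9/2b² + ½b - ⅓
  leading term ab²: subtract (-4/3b)·k_3 from -2ab² - ⅔ab - ⅔a - 9/2b² + ½b - ⅓ → -2ab - ⅔a + 3/2b² + ½b - ⅓
  leading term ab: subtract (-4/3)·k_3 from -2ab - ⅔a + 3/2b² + ½b - ⅓ → -2a + 3/2b² + 13/2b - ⅓
  leading term a: subtract (1)·k_4 from -2a + 3/2b² + 13/2b - ⅓ → 0
  remainder 0.

S(h_1,k_4): lcm = a². S = ¾ab² + 11/4ab + ⅚a + ½.
  leading term ab²: subtract (½b)·k_3 from ¾ab² + 11/4ab + ⅚a + ½ → 13/4ab + ⅚a - 9/4b² + ½
  leading term ab: subtract (13/6)·k_3 from 13/4ab + ⅚a - 9/4b² + ½ → 3a - 9/4b² - 39/4b + ½
  leading term a: subtract (-3/2)·k_4 from 3a - 9/4b² - 39/4b + ½ → 0
  remainder 0.

S(h_2,k_4): lcm = a². S = ¾ab² + 5/4ab + 11/6a - 9/2b + ½.
  leading term ab²: subtract (½b)·k_3 from ¾ab² + 5/4ab + 11/6a - 9/2b + ½ → 7/4ab + 11/6a - 9/4b² - 9/2b + ½
  leading term ab: subtract (7/6)·k_3 from 7/4ab + 11/6a - 9/4b² - 9/2b + ½ → 3a - 9/4b² - 39/4b + ½
  leading term a: subtract (-3/2)·k_4 from 3a - 9/4b² - 39/4b + ½ → 0
  remainder 0.

S(k_3,k_4): lcm = ab. S = -⅔a + ¾b³ + 13/4b² + 17/6b.
  leading term a: subtract (⅓)·k_4 from -⅔a + ¾b³ + 13/4b² + 17/6b → ¾b³ + 11/4b² + ⅔b + 1/9
  leading term b³: no divisor's leading term divides it; move ¾b³ to the remainder.
  leading term b²: no divisor's leading term divides it; move 11/4b² to the remainder.
  leading term b: no divisor's leading term divides it; move ⅔b to the remainder.
  leading term 1: no divisor's leading term divides it; move 1/9 to the remainder.
  remainder ¾b³ + 11/4b² + ⅔b + 1/9 ≠ 0; add k_5 = ¾b³ + 11/4b² + ⅔b + 1/9 to the basis.

S(h_1,k_5): leading monomials are coprime, so the S-polynomial reduces to 0 (Buchberger's first criterion).
S(h_2,k_5): leading monomials are coprime, so the S-polynomial reduces to 0 (Buchberger's first criterion).
S(k_3,k_5): lcm = ab³. S = -13/3ab² - 8/9ab - 4/27a + 3b³.
  leading term ab²: subtract (-26/9b)·k_3 from -13/3ab² - 8/9ab - 4/27a + 3b³ → -34/9ab - 4/27a + 3b³ + 13b²
  leading term ab: subtract (-68/27)·k_3 from -34/9ab - 4/27a + 3b³ + 13b² → -8/3a + 3b³ + 13b² + 34/3b
  leading term a: subtract (4/3)·k_4 from -8/3a + 3b³ + 13b² + 34/3b → 3b³ + 11b² + 8/3b + 4/9
  leading term b³: subtract (4)·k_5 from 3b³ + 11b² + 8/3b + 4/9 → 0
  remainder 0.

S(k_4,k_5): leading monomials are coprime, so the S-polynomial reduces to 0 (Buchberger's first criterion).
Every S-polynomial of the final basis reduces to 0, so we have a Gröbner basis.
Inter-reduce: drop elements whose leading term is divisible by another's, tail-reduce, and make monic.
Reduced Gröbner basis: {a - ¾b² - 13/4b + ⅙, b³ + 11/3b² + 8/9b + 4/27}.

These differ, so the ideals are not equal.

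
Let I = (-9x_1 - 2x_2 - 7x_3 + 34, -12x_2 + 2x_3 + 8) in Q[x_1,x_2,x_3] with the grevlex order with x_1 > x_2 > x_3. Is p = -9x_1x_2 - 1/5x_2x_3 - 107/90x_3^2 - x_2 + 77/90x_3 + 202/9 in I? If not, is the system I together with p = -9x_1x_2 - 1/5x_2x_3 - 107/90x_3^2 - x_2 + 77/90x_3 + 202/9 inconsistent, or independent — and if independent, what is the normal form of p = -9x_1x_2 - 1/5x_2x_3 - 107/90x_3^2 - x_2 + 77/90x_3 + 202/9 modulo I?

First compute the reduced Gröbner basis of I by Buchberger's algorithm.
f_1 = -9x_1 - 2x_2 - 7x_3 + 34, LT = x_1.
f_2 = -12x_2 + 2x_3 + 8, LT = x_2.

S(f_1,f_2): leading monomials are coprime, so the S-polynomial reduces to 0 (Buchberger's first criterion).
Every S-polynomial of the final basis reduces to 0, so we have a Gröbner basis.
Inter-reduce: drop elements whose leading term is divisible by another's, tail-reduce, and make monic.
Reduced Gröbner basis: {x_1 + 22/27x_3 - 98/27, x_2 - 1/6x_3 - 2/3}.
Label its elements g_1 = x_1 + 22/27x_3 - 98/27, g_2 = x_2 - 1/6x_3 - 2/3.

Reduce p = -9x_1x_2 - 1/5x_2x_3 - 107/90x_3^2 - x_2 + 77/90x_3 + 202/9 modulo G:
  leading term x_1x_2: subtract (-9x_2)·g_1 from -9x_1x_2 - 1/5x_2x_3 - 107/90x_3^2 - x_2 + 77/90x_3 + 202/9 → 107/15x_2x_3 - 107/90x_3^2 - 101/3x_2 + 77/90x_3 + 202/9
  leading term x_2x_3: subtract (107/15x_3)·g_2 from 107/15x_2x_3 - 107/90x_3^2 - 101/3x_2 + 77/90x_3 + 202/9 → -101/3x_2 + 101/18x_3 + 202/9
  leading term x_2: subtract (-101/3)·g_2 from -101/3x_2 + 101/18x_3 + 202/9 → 0
  normal form = 0.
Since the normal form is 0, p ∈ I.

-9x_1x_2 - 1/5x_2x_3 - 107/90x_3^2 - x_2 + 77/90x_3 + 202/9 lies in I (it reduces to 0).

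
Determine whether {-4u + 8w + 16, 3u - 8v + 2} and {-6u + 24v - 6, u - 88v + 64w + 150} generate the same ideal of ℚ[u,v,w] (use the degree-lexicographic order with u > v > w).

Equality of ideals is decidable: compute both reduced Gröbner bases (unique for the ordering) and check whether they agree.
Buchberger on the first generating set:
f_1 = -4u + 8w + 16, LT = u.
f_2 = 3u - 8v + 2, LT = u.

S(f_1,f_2): lcm = u. S = 8/3v - 2w - 14/3.
  leading term v: no divisor's leading term divides it; move 8/3v to the remainder.
  leading term w: no divisor's leading term divides it; move -2w to the remainder.
  leading term 1: no divisor's leading term divides it; move -14/3 to the remainder.
  remainder 8/3v - 2w - 14/3 ≠ 0; add g_3 = 8/3v - 2w - 14/3 to the basis.

The other S-polynomials (S(f_1,g_3), S(f_2,g_3)) all reduce to 0 modulo the current basis, so we have a Gröbner basis.
Inter-reduce: drop elements whose leading term is divisible by another's, tail-reduce, and make monic.
Reduced Gröbner basis: {u - 2w - 4, v - ¾w - 7/4}.

Buchberger on the second generating set:
h_1 = -6u + 24v - 6, LT = u.
h_2 = u - 88v + 64w + 150, LT = u.

S(h_1,h_2): lcm = u. S = 84v - 64w - 149.
  leading term v: no divisor's leading term divides it; move 84v to the remainder.
  leading term w: no divisor's leading term divides it; move -64w to the remainder.
  leading term 1: no divisor's leading term divides it; move -149 to the remainder.
  remainder 84v - 64w - 149 ≠ 0; add k_3 = 84v - 64w - 149 to the basis.

The other S-polynomials (S(h_1,k_3), S(h_2,k_3)) all reduce to 0 modulo the current basis, so we have a Gröbner basis.
Inter-reduce: drop elements whose leading term is divisible by another's, tail-reduce, and make monic.
Reduced Gröbner basis: {u - 64/21w - 128/21, v - 16/21w - 149/84}.

Since the reduced bases disagree, the two ideals are not the same.
The choice of monomial ordering does not affect the verdict — as long as both bases are computed under the same ordering, their equality decides ideal equality.

No, the ideals differ.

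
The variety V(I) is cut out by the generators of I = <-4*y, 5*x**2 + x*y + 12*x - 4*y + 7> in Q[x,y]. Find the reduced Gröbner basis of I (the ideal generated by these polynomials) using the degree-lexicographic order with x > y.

The reduced Gröbner basis is the canonical form of the ideal for this ordering.

f_1 = -4*y, LT = y.
f_2 = 5*x**2 + x*y + 12*x - 4*y + 7, LT = x**2.

The S-polynomials (S(f_1,f_2)) all reduce to 0 modulo the current basis, so we have a Gröbner basis.

G = {x**2 + 12/5*x + 7/5, y}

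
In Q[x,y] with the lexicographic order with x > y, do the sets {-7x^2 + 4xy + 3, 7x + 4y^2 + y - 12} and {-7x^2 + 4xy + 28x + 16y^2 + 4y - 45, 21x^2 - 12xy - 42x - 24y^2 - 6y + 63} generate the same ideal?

Yes, the ideals are equal.

Two ideals are equal iff their reduced Gröbner bases coincide (the reduced basis is unique for a fixed ordering).
Buchberger on the first generating set:
f_1 = -7x^2 + 4xy + 3, LT = x^2.
f_2 = 7x + 4y^2 + y - 12, LT = x.

S(f_1,f_2): lcm = x^2. S = -4/7xy^2 - 5/7xy + 12/7x - 3/7.
  leading term xy^2: subtract (-4/49y^2)·f_2 from -4/7xy^2 - 5/7xy + 12/7x - 3/7 → -5/7xy + 12/7x + 16/49y^4 + 4/49y^3 - 48/49y^2 - 3/7
  leading term xy: subtract (-5/49y)·f_2 from -5/7xy + 12/7x + 16/49y^4 + 4/49y^3 - 48/49y^2 - 3/7 → 12/7x + 16/49y^4 + 24/49y^3 - 43/49y^2 - 60/49y - 3/7
  leading term x: subtract (12/49)·f_2 from 12/7x + 16/49y^4 + 24/49y^3 - 43/49y^2 - 60/49y - 3/7 → 16/49y^4 + 24/49y^3 - 13/7y^2 - 72/49y + 123/49
  leading term y^4: no divisor's leading term divides it; move 16/49y^4 to the remainder.
  leading term y^3: no divisor's leading term divides it; move 24/49y^3 to the remainder.
  leading term y^2: no divisor's leading term divides it; move -13/7y^2 to the remainder.
  leading term y: no divisor's leading term divides it; move -72/49y to the remainder.
  leading term 1: no divisor's leading term divides it; move 123/49 to the remainder.
  remainder 16/49y^4 + 24/49y^3 - 13/7y^2 - 72/49y + 123/49 ≠ 0; add g_3 = 16/49y^4 + 24/49y^3 - 13/7y^2 - 72/49y + 123/49 to the basis.

The other S-polynomials (S(f_1,g_3), S(f_2,g_3)) all reduce to 0 modulo the current basis, so we have a Gröbner basis.
Inter-reduce: drop elements whose leading term is divisible by another's, tail-reduce, and make monic.
Reduced Gröbner basis: {x + 4/7y^2 + 1/7y - 12/7, y^4 + 3/2y^3 - 91/16y^2 - 9/2y + 123/16}.

Buchberger on the second generating set:
h_1 = -7x^2 + 4xy + 28x + 16y^2 + 4y - 45, LT = x^2.
h_2 = 21x^2 - 12xy - 42x - 24y^2 - 6y + 63, LT = x^2.

S(h_1,h_2): lcm = x^2. S = -2x - 8/7y^2 - 2/7y + 24/7.
  leading term x: no divisor's leading term divides it; move -2x to the remainder.
  leading term y^2: no divisor's leading term divides it; move -8/7y^2 to the remainder.
  leading term y: no divisor's leading term divides it; move -2/7y to the remainder.
  leading term 1: no divisor's leading term divides it; move 24/7 to the remainder.
  remainder -2x - 8/7y^2 - 2/7y + 24/7 ≠ 0; add k_3 = -2x - 8/7y^2 - 2/7y + 24/7 to the basis.

S(h_1,k_3): lcm = x^2. S = -4/7xy^2 - 5/7xy - 16/7x - 16/7y^2 - 4/7y + 45/7.
  leading term xy^2: subtract (2/7y^2)·k_3 from -4/7xy^2 - 5/7xy - 16/7x - 16/7y^2 - 4/7y + 45/7 → -5/7xy - 16/7x + 16/49y^4 + 4/49y^3 - 160/49y^2 - 4/7y + 45/7
  leading term xy: subtract (5/14y)·k_3 from -5/7xy - 16/7x + 16/49y^4 + 4/49y^3 - 160/49y^2 - 4/7y + 45/7 → -16/7x + 16/49y^4 + 24/49y^3 - 155/49y^2 - 88/49y + 45/7
  leading term x: subtract (8/7)·k_3 from -16/7x + 16/49y^4 + 24/49y^3 - 155/49y^2 - 88/49y + 45/7 → 16/49y^4 + 24/49y^3 - 13/7y^2 - 72/49y + 123/49
  leading term y^4: no divisor's leading term divides it; move 16/49y^4 to the remainder.
  leading term y^3: no divisor's leading term divides it; move 24/49y^3 to the remainder.
  leading term y^2: no divisor's leading term divides it; move -13/7y^2 to the remainder.
  leading term y: no divisor's leading term divides it; move -72/49y to the remainder.
  leading term 1: no divisor's leading term divides it; move 123/49 to the remainder.
  remainder 16/49y^4 + 24/49y^3 - 13/7y^2 - 72/49y + 123/49 ≠ 0; add k_4 = 16/49y^4 + 24/49y^3 - 13/7y^2 - 72/49y + 123/49 to the basis.

The other S-polynomials (S(h_2,k_3), S(h_1,k_4), S(h_2,k_4), S(k_3,k_4)) all reduce to 0 modulo the current basis, so we have a Gröbner basis.
Inter-reduce: drop elements whose leading term is divisible by another's, tail-reduce, and make monic.
Reduced Gröbner basis: {x + 4/7y^2 + 1/7y - 12/7, y^4 + 3/2y^3 - 91/16y^2 - 9/2y + 123/16}.

These coincide, so the ideals are equal.
The choice of monomial ordering does not affect the verdict — as long as both bases are computed under the same ordering, their equality decides ideal equality.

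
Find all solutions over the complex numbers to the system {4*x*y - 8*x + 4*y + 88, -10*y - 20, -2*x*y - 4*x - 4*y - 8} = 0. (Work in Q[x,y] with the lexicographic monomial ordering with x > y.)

Compute a lex Gröbner basis by Buchberger's algorithm.
f_1 = 4*x*y - 8*x + 4*y + 88, LT = x*y.
f_2 = -10*y - 20, LT = y.
f_3 = -2*x*y - 4*x - 4*y - 8, LT = x*y.

S(f_1,f_2): lcm = x*y. S = -4*x + y + 22.
  leading term x: no divisor's leading term divides it; move -4*x to the remainder.
  leading term y: subtract (-1/10)·f_2 from y + 22 → 20
  leading term 1: no divisor's leading term divides it; move 20 to the remainder.
  remainder -4*x + 20 ≠ 0; add h_4 = -4*x + 20 to the basis.

The other S-polynomials (S(f_1,f_3), S(f_2,f_3), S(f_1,h_4), S(f_2,h_4), S(f_3,h_4)) all reduce to 0 modulo the current basis, so we have a Gröbner basis.
Inter-reduce: drop elements whose leading term is divisible by another's, tail-reduce, and make monic.
Reduced Gröbner basis: {x - 5, y + 2}.

Elimination: the polynomial y + 2 lies in the elimination ideal for y, so y ∈ {-2}. For each such y, the remaining basis elements (now univariate) give the rest of the solution.
  y = -2: the earlier basis element becomes x - 5 = 0, giving x = 5 — point (5, -2).
Check: every point annihilates each of the original generators.

{(5, -2)}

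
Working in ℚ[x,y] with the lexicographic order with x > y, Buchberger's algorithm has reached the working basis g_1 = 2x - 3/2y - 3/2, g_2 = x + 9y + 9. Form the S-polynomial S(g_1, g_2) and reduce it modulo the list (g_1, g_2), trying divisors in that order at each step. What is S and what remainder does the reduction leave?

lcm(LM(g_1), LM(g_2)) = x.
S = (lcm/LT(g_1))·g_1 − (lcm/LT(g_2))·g_2 = -39/4y - 39/4.
Reduce S modulo (g_1, g_2) in that order:
  leading term y: no divisor's leading term divides it; move -39/4y to the remainder.
  leading term 1: no divisor's leading term divides it; move -39/4 to the remainder.
The remainder -39/4y - 39/4 is nonzero, so it would be added as the next basis element.
An S-polynomial is built so that the two leading terms cancel; whether anything survives reduction is exactly the Gröbner-basis criterion.

S(g_1, g_2) = -39/4y - 39/4; remainder on division = -39/4y - 39/4.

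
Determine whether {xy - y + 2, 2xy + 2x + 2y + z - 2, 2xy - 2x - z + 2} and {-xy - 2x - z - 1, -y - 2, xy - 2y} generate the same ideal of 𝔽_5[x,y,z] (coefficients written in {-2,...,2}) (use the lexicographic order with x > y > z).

No, the ideals differ.

Equality of ideals is decidable: compute both reduced Gröbner bases (unique for the ordering) and check whether they agree.
Buchberger on the first generating set:
f_1 = xy - y + 2, LT = xy.
f_2 = 2xy + 2x + 2y + z - 2, LT = xy.
f_3 = 2xy - 2x - z + 2, LT = xy.

S(f_1,f_2): lcm = xy. S = -x - 2y + 2z - 2.
  leading term x: no divisor's leading term divides it; move -x to the remainder.
  leading term y: no divisor's leading term divides it; move -2y to the remainder.
  leading term z: no divisor's leading term divides it; move 2z to the remainder.
  leading term 1: no divisor's leading term divides it; move -2 to the remainder.
  remainder -x - 2y + 2z - 2 ≠ 0; add g_4 = -x - 2y + 2z - 2 to the basis.

S(f_1,f_3): lcm = xy. S = x - y - 2z + 1.
  leading term x: subtract (-1)·g_4 from x - y - 2z + 1 → 2y - 1
  leading term y: no divisor's leading term divides it; move 2y to the remainder.
  leading term 1: no divisor's leading term divides it; move -1 to the remainder.
  remainder 2y - 1 ≠ 0; add g_5 = 2y - 1 to the basis.

S(f_1,g_4): lcm = xy. S = -2y² + 2yz + 2y + 2.
  leading term y²: subtract (-y)·g_5 from -2y² + 2yz + 2y + 2 → 2yz + y + 2
  leading term yz: subtract (z)·g_5 from 2yz + y + 2 → y + z + 2
  leading term y: subtract (-2)·g_5 from y + z + 2 → z
  leading term z: no divisor's leading term divides it; move z to the remainder.
  remainder z ≠ 0; add g_6 = z to the basis.

The other S-polynomials (S(f_2,f_3), S(f_2,g_4), S(f_3,g_4), S(f_1,g_5), S(f_2,g_5), S(f_3,g_5), S(g_4,g_5), S(f_1,g_6), S(f_2,g_6), S(f_3,g_6), S(g_4,g_6), S(g_5,g_6)) all reduce to 0 modulo the current basis, so we have a Gröbner basis.
Inter-reduce: drop elements whose leading term is divisible by another's, tail-reduce, and make monic.
Reduced Gröbner basis: {x - 2, y + 2, z}.

Buchberger on the second generating set:
h_1 = -xy - 2x - z - 1, LT = xy.
h_2 = -y - 2, LT = y.
h_3 = xy - 2y, LT = xy.

S(h_1,h_2): lcm = xy. S = z + 1.
  leading term z: no divisor's leading term divides it; move z to the remainder.
  leading term 1: no divisor's leading term divides it; move 1 to the remainder.
  remainder z + 1 ≠ 0; add k_4 = z + 1 to the basis.

S(h_1,h_3): lcm = xy. S = 2x + 2y + z + 1.
  leading term x: no divisor's leading term divides it; move 2x to the remainder.
  leading term y: subtract (-2)·h_2 from 2y + z + 1 → z + 2
  leading term z: subtract (1)·k_4 from z + 2 → 1
  leading term 1: no divisor's leading term divides it; move 1 to the remainder.
  remainder 2x + 1 ≠ 0; add k_5 = 2x + 1 to the basis.

The other S-polynomials (S(h_2,h_3), S(h_1,k_4), S(h_2,k_4), S(h_3,k_4), S(h_1,k_5), S(h_2,k_5), S(h_3,k_5), S(k_4,k_5)) all reduce to 0 modulo the current basis, so we have a Gröbner basis.
Inter-reduce: drop elements whose leading term is divisible by another's, tail-reduce, and make monic.
Reduced Gröbner basis: {x - 2, y + 2, z + 1}.

The bases are distinct; the ideals are different.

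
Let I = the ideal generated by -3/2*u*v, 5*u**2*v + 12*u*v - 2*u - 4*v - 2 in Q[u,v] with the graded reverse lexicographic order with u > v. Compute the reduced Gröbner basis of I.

f_1 = -3/2*u*v, LT = u*v.
f_2 = 5*u**2*v + 12*u*v - 2*u - 4*v - 2, LT = u**2*v.

S(f_1,f_2): lcm = u**2*v. S = -12/5*u*v + 2/5*u + 4/5*v + 2/5.
  leading term u*v: subtract (8/5)·f_1 from -12/5*u*v + 2/5*u + 4/5*v + 2/5 → 2/5*u + 4/5*v + 2/5
  leading term u: no divisor's leading term divides it; move 2/5*u to the remainder.
  leading term v: no divisor's leading term divides it; move 4/5*v to the remainder.
  leading term 1: no divisor's leading term divides it; move 2/5 to the remainder.
  remainder 2/5*u + 4/5*v + 2/5 ≠ 0; add g_3 = 2/5*u + 4/5*v + 2/5 to the basis.

S(f_1,g_3): lcm = u*v. S = -2*v**2 - v.
  leading term v**2: no divisor's leading term divides it; move -2*v**2 to the remainder.
  leading term v: no divisor's leading term divides it; move -v to the remainder.
  remainder -2*v**2 - v ≠ 0; add g_4 = -2*v**2 - v to the basis.

The other S-polynomials (S(f_2,g_3), S(f_1,g_4), S(f_2,g_4), S(g_3,g_4)) all reduce to 0 modulo the current basis, so we have a Gröbner basis.
Inter-reduce: drop elements whose leading term is divisible by another's, tail-reduce, and make monic.

G = {v**2 + 1/2*v, u + 2*v + 1}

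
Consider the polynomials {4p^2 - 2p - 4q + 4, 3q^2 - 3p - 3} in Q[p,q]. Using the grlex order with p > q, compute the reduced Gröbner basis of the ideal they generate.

G = {p^2 - 1/2p - q + 1, q^2 - p - 1}

f_1 = 4p^2 - 2p - 4q + 4, LT = p^2.
f_2 = 3q^2 - 3p - 3, LT = q^2.

The S-polynomials (S(f_1,f_2)) all reduce to 0 modulo the current basis, so we have a Gröbner basis.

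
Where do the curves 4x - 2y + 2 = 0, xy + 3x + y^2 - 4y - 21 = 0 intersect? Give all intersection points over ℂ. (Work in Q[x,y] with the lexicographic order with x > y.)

Compute a lex Gröbner basis by Buchberger's algorithm.
f_1 = 4x - 2y + 2, LT = x.
f_2 = xy + 3x + y^2 - 4y - 21, LT = xy.

S(f_1,f_2): lcm = xy. S = -3x - 3/2y^2 + 9/2y + 21.
  leading term x: subtract (-3/4)·f_1 from -3x - 3/2y^2 + 9/2y + 21 → -3/2y^2 + 3y + 45/2
  leading term y^2: no divisor's leading term divides it; move -3/2y^2 to the remainder.
  leading term y: no divisor's leading term divides it; move 3y to the remainder.
  leading term 1: no divisor's leading term divides it; move 45/2 to the remainder.
  remainder -3/2y^2 + 3y + 45/2 ≠ 0; add h_3 = -3/2y^2 + 3y + 45/2 to the basis.

The other S-polynomials (S(f_1,h_3), S(f_2,h_3)) all reduce to 0 modulo the current basis, so we have a Gröbner basis.
Inter-reduce: drop elements whose leading term is divisible by another's, tail-reduce, and make monic.
Reduced Gröbner basis: {x - 1/2y + 1/2, y^2 - 2y - 15}.

The lex basis is triangular: the last element involves only y. Solving y^2 - 2y - 15 = 0 gives y ∈ {-3, 5}; substituting each value into the earlier elements determines the remaining variables.
  y = -3: the earlier basis element becomes x + 2 = 0, giving x = -2 — point (-2, -3).
  y = 5: the earlier basis element becomes x - 2 = 0, giving x = 2 — point (2, 5).
Check: every point annihilates each of the original generators.
A lex Gröbner basis triangularizes the system, enabling back-substitution.

{(-2, -3), (2, 5)}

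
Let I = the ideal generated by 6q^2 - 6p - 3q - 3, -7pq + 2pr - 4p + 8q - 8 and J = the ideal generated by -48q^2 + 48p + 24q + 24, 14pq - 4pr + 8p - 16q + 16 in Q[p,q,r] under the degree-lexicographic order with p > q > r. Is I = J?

For a fixed monomial order, each ideal has a unique reduced Gröbner basis; comparing bases decides equality.
Buchberger on the first generating set:
f_1 = 6q^2 - 6p - 3q - 3, LT = q^2.
f_2 = -7pq + 2pr - 4p + 8q - 8, LT = pq.

S(f_1,f_2): lcm = pq^2. S = 2/7pqr - p^2 - 15/14pq + 8/7q^2 - 1/2p - 8/7q.
  reduce S modulo (f_1, f_2):
  remainder 4/49pr^2 - p^2 - 23/49pr + 16/49qr + 123/98p - 88/49q - 16/49r + 88/49 ≠ 0; add g_3 = 4/49pr^2 - p^2 - 23/49pr + 16/49qr + 123/98p - 88/49q - 16/49r + 88/49 to the basis.

The other S-polynomials (S(f_1,g_3), S(f_2,g_3)) all reduce to 0 modulo the current basis, so we have a Gröbner basis.
Inter-reduce: drop elements whose leading term is divisible by another's, tail-reduce, and make monic.
Reduced Gröbner basis: {pr^2 - 49/4p^2 - 23/4pr + 4qr + 123/8p - 22q - 4r + 22, pq - 2/7pr + 4/7p - 8/7q + 8/7, q^2 - p - 1/2q - 1/2}.

Buchberger on the second generating set:
h_1 = -48q^2 + 48p + 24q + 24, LT = q^2.
h_2 = 14pq - 4pr + 8p - 16q + 16, LT = pq.

S(h_1,h_2): lcm = pq^2. S = 2/7pqr - p^2 - 15/14pq + 8/7q^2 - 1/2p - 8/7q.
  reduce S modulo (h_1, h_2):
  remainder 4/49pr^2 - p^2 - 23/49pr + 16/49qr + 123/98p - 88/49q - 16/49r + 88/49 ≠ 0; add k_3 = 4/49pr^2 - p^2 - 23/49pr + 16/49qr + 123/98p - 88/49q - 16/49r + 88/49 to the basis.

The other S-polynomials (S(h_1,k_3), S(h_2,k_3)) all reduce to 0 modulo the current basis, so we have a Gröbner basis.
Inter-reduce: drop elements whose leading term is divisible by another's, tail-reduce, and make monic.
Reduced Gröbner basis: {pr^2 - 49/4p^2 - 23/4pr + 4qr + 123/8p - 22q - 4r + 22, pq - 2/7pr + 4/7p - 8/7q + 8/7, q^2 - p - 1/2q - 1/2}.

These coincide, so the ideals are equal.

Yes, the ideals are equal.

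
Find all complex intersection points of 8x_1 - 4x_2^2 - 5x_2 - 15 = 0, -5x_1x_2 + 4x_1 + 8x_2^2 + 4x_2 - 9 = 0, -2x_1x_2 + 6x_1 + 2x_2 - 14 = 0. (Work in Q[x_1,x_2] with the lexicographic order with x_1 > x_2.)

Compute a lex Gröbner basis by Buchberger's algorithm.
f_1 = 8x_1 - 4x_2^2 - 5x_2 - 15, LT = x_1.
f_2 = -5x_1x_2 + 4x_1 + 8x_2^2 + 4x_2 - 9, LT = x_1x_2.
f_3 = -2x_1x_2 + 6x_1 + 2x_2 - 14, LT = x_1x_2.

S(f_1,f_2): lcm = x_1x_2. S = 4/5x_1 - 1/2x_2^3 + 39/40x_2^2 - 43/40x_2 - 9/5.
  leading term x_1: subtract (1/10)·f_1 from 4/5x_1 - 1/2x_2^3 + 39/40x_2^2 - 43/40x_2 - 9/5 → -1/2x_2^3 + 11/8x_2^2 - 23/40x_2 - 3/10
  leading term x_2^3: no divisor's leading term divides it; move -1/2x_2^3 to the remainder.
  leading term x_2^2: no divisor's leading term divides it; move 11/8x_2^2 to the remainder.
  leading term x_2: no divisor's leading term divides it; move -23/40x_2 to the remainder.
  leading term 1: no divisor's leading term divides it; move -3/10 to the remainder.
  remainder -1/2x_2^3 + 11/8x_2^2 - 23/40x_2 - 3/10 ≠ 0; add h_4 = -1/2x_2^3 + 11/8x_2^2 - 23/40x_2 - 3/10 to the basis.

S(f_1,f_3): lcm = x_1x_2. S = 3x_1 - 1/2x_2^3 - 5/8x_2^2 - 7/8x_2 - 7.
  leading term x_1: subtract (3/8)·f_1 from 3x_1 - 1/2x_2^3 - 5/8x_2^2 - 7/8x_2 - 7 → -1/2x_2^3 + 7/8x_2^2 + x_2 - 11/8
  leading term x_2^3: subtract (1)·h_4 from -1/2x_2^3 + 7/8x_2^2 + x_2 - 11/8 → -1/2x_2^2 + 63/40x_2 - 43/40
  leading term x_2^2: no divisor's leading term divides it; move -1/2x_2^2 to the remainder.
  leading term x_2: no divisor's leading term divides it; move 63/40x_2 to the remainder.
  leading term 1: no divisor's leading term divides it; move -43/40 to the remainder.
  remainder -1/2x_2^2 + 63/40x_2 - 43/40 ≠ 0; add h_5 = -1/2x_2^2 + 63/40x_2 - 43/40 to the basis.

S(f_2,f_3): lcm = x_1x_2. S = 11/5x_1 - 8/5x_2^2 + 1/5x_2 - 26/5.
  leading term x_1: subtract (11/40)·f_1 from 11/5x_1 - 8/5x_2^2 + 1/5x_2 - 26/5 → -1/2x_2^2 + 63/40x_2 - 43/40
  leading term x_2^2: subtract (1)·h_5 from -1/2x_2^2 + 63/40x_2 - 43/40 → 0
  remainder 0.

S(f_1,h_4): leading monomials are coprime, so the S-polynomial reduces to 0 (Buchberger's first criterion).
S(f_2,h_4): lcm = x_1x_2^3. S = 39/20x_1x_2^2 - 23/20x_1x_2 - 3/5x_1 - 8/5x_2^4 - 4/5x_2^3 + 9/5x_2^2.
  leading term x_1x_2^2: subtract (39/160x_2^2)·f_1 from 39/20x_1x_2^2 - 23/20x_1x_2 - 3/5x_1 - 8/5x_2^4 - 4/5x_2^3 + 9/5x_2^2 → -23/20x_1x_2 - 3/5x_1 - 5/8x_2^4 + 67/160x_2^3 + 873/160x_2^2
  leading term x_1x_2: subtract (-23/160x_2)·f_1 from -23/20x_1x_2 - 3/5x_1 - 5/8x_2^4 + 67/160x_2^3 + 873/160x_2^2 → -3/5x_1 - 5/8x_2^4 - 5/32x_2^3 + 379/80x_2^2 - 69/32x_2
  leading term x_1: subtract (-3/40)·f_1 from -3/5x_1 - 5/8x_2^4 - 5/32x_2^3 + 379/80x_2^2 - 69/32x_2 → -5/8x_2^4 - 5/32x_2^3 + 71/16x_2^2 - 81/32x_2 - 9/8
  leading term x_2^4: subtract (5/4x_2)·h_4 from -5/8x_2^4 - 5/32x_2^3 + 71/16x_2^2 - 81/32x_2 - 9/8 → -15/8x_2^3 + 165/32x_2^2 - 69/32x_2 - 9/8
  leading term x_2^3: subtract (15/4)·h_4 from -15/8x_2^3 + 165/32x_2^2 - 69/32x_2 - 9/8 → 0
  remainder 0.

S(f_3,h_4): lcm = x_1x_2^3. S = -1/4x_1x_2^2 - 23/20x_1x_2 - 3/5x_1 - x_2^3 + 7x_2^2.
  leading term x_1x_2^2: subtract (-1/32x_2^2)·f_1 from -1/4x_1x_2^2 - 23/20x_1x_2 - 3/5x_1 - x_2^3 + 7x_2^2 → -23/20x_1x_2 - 3/5x_1 - 1/8x_2^4 - 37/32x_2^3 + 209/32x_2^2
  leading term x_1x_2: subtract (-23/160x_2)·f_1 from -23/20x_1x_2 - 3/5x_1 - 1/8x_2^4 - 37/32x_2^3 + 209/32x_2^2 → -3/5x_1 - 1/8x_2^4 - 277/160x_2^3 + 93/16x_2^2 - 69/32x_2
  leading term x_1: subtract (-3/40)·f_1 from -3/5x_1 - 1/8x_2^4 - 277/160x_2^3 + 93/16x_2^2 - 69/32x_2 → -1/8x_2^4 - 277/160x_2^3 + 441/80x_2^2 - 81/32x_2 - 9/8
  leading term x_2^4: subtract (1/4x_2)·h_4 from -1/8x_2^4 - 277/160x_2^3 + 441/80x_2^2 - 81/32x_2 - 9/8 → -83/40x_2^3 + 181/32x_2^2 - 393/160x_2 - 9/8
  leading term x_2^3: subtract (83/20)·h_4 from -83/40x_2^3 + 181/32x_2^2 - 393/160x_2 - 9/8 → -1/20x_2^2 - 7/100x_2 + 3/25
  leading term x_2^2: subtract (1/10)·h_5 from -1/20x_2^2 - 7/100x_2 + 3/25 → -91/400x_2 + 91/400
  leading term x_2: no divisor's leading term divides it; move -91/400x_2 to the remainder.
  leading term 1: no divisor's leading term divides it; move 91/400 to the remainder.
  remainder -91/400x_2 + 91/400 ≠ 0; add h_6 = -91/400x_2 + 91/400 to the basis.

S(f_1,h_5): leading monomials are coprime, so the S-polynomial reduces to 0 (Buchberger's first criterion).
S(f_2,h_5): lcm = x_1x_2^2. S = 47/20x_1x_2 - 43/20x_1 - 8/5x_2^3 - 4/5x_2^2 + 9/5x_2.
  leading term x_1x_2: subtract (47/160x_2)·f_1 from 47/20x_1x_2 - 43/20x_1 - 8/5x_2^3 - 4/5x_2^2 + 9/5x_2 → -43/20x_1 - 17/40x_2^3 + 107/160x_2^2 + 993/160x_2
  leading term x_1: subtract (-43/160)·f_1 from -43/20x_1 - 17/40x_2^3 + 107/160x_2^2 + 993/160x_2 → -17/40x_2^3 - 13/32x_2^2 + 389/80x_2 - 129/32
  leading term x_2^3: subtract (17/20)·h_4 from -17/40x_2^3 - 13/32x_2^2 + 389/80x_2 - 129/32 → -63/40x_2^2 + 4281/800x_2 - 3021/800
  leading term x_2^2: subtract (63/20)·h_5 from -63/40x_2^2 + 4281/800x_2 - 3021/800 → 39/100x_2 - 39/100
  leading term x_2: subtract (-12/7)·h_6 from 39/100x_2 - 39/100 → 0
  remainder 0.

S(f_3,h_5): lcm = x_1x_2^2. S = 3/20x_1x_2 - 43/20x_1 - x_2^2 + 7x_2.
  leading term x_1x_2: subtract (3/160x_2)·f_1 from 3/20x_1x_2 - 43/20x_1 - x_2^2 + 7x_2 → -43/20x_1 + 3/40x_2^3 - 29/32x_2^2 + 233/32x_2
  leading term x_1: subtract (-43/160)·f_1 from -43/20x_1 + 3/40x_2^3 - 29/32x_2^2 + 233/32x_2 → 3/40x_2^3 - 317/160x_2^2 + 95/16x_2 - 129/32
  leading term x_2^3: subtract (-3/20)·h_4 from 3/40x_2^3 - 317/160x_2^2 + 95/16x_2 - 129/32 → -71/40x_2^2 + 4681/800x_2 - 3261/800
  leading term x_2^2: subtract (71/20)·h_5 from -71/40x_2^2 + 4681/800x_2 - 3261/800 → 13/50x_2 - 13/50
  leading term x_2: subtract (-8/7)·h_6 from 13/50x_2 - 13/50 → 0
  remainder 0.

S(h_4,h_5): lcm = x_2^3. S = 2/5x_2^2 - x_2 + 3/5.
  leading term x_2^2: subtract (-4/5)·h_5 from 2/5x_2^2 - x_2 + 3/5 → 13/50x_2 - 13/50
  leading term x_2: subtract (-8/7)·h_6 from 13/50x_2 - 13/50 → 0
  remainder 0.

S(f_1,h_6): leading monomials are coprime, so the S-polynomial reduces to 0 (Buchberger's first criterion).
S(f_2,h_6): lcm = x_1x_2. S = 1/5x_1 - 8/5x_2^2 - 4/5x_2 + 9/5.
  leading term x_1: subtract (1/40)·f_1 from 1/5x_1 - 8/5x_2^2 - 4/5x_2 + 9/5 → -3/2x_2^2 - 27/40x_2 + 87/40
  leading term x_2^2: subtract (3)·h_5 from -3/2x_2^2 - 27/40x_2 + 87/40 → -27/5x_2 + 27/5
  leading term x_2: subtract (2160/91)·h_6 from -27/5x_2 + 27/5 → 0
  remainder 0.

S(f_3,h_6): lcm = x_1x_2. S = -2x_1 - x_2 + 7.
  leading term x_1: subtract (-1/4)·f_1 from -2x_1 - x_2 + 7 → -x_2^2 - 9/4x_2 + 13/4
  leading term x_2^2: subtract (2)·h_5 from -x_2^2 - 9/4x_2 + 13/4 → -27/5x_2 + 27/5
  leading term x_2: subtract (2160/91)·h_6 from -27/5x_2 + 27/5 → 0
  remainder 0.

S(h_4,h_6): lcm = x_2^3. S = -7/4x_2^2 + 23/20x_2 + 3/5.
  leading term x_2^2: subtract (7/2)·h_5 from -7/4x_2^2 + 23/20x_2 + 3/5 → -349/80x_2 + 349/80
  leading term x_2: subtract (1745/91)·h_6 from -349/80x_2 + 349/80 → 0
  remainder 0.

S(h_5,h_6): lcm = x_2^2. S = -43/20x_2 + 43/20.
  leading term x_2: subtract (860/91)·h_6 from -43/20x_2 + 43/20 → 0
  remainder 0.

Every S-polynomial of the final basis reduces to 0, so we have a Gröbner basis.
Inter-reduce: drop elements whose leading term is divisible by another's, tail-reduce, and make monic.
Reduced Gröbner basis: {x_1 - 3, x_2 - 1}.

The lex basis is triangular: the last element involves only x_2. Solving x_2 - 1 = 0 gives x_2 ∈ {1}; substituting each value into the earlier elements determines the remaining variables.
  x_2 = 1: the earlier basis element becomes x_1 - 3 = 0, giving x_1 = 3 — point (3, 1).
Substituting each solution back into the original system confirms all equations vanish.

{(3, 1)}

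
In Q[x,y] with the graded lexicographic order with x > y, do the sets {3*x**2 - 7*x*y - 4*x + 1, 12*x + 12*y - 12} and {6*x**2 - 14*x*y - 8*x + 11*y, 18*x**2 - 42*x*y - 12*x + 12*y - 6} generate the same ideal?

Equality of ideals is decidable: compute both reduced Gröbner bases (unique for the ordering) and check whether they agree.
Buchberger on the first generating set:
f_1 = 3*x**2 - 7*x*y - 4*x + 1, LT = x**2.
f_2 = 12*x + 12*y - 12, LT = x.

S(f_1,f_2): lcm = x**2. S = -10/3*x*y - 1/3*x + 1/3.
  reduce S modulo (f_1, f_2):
  remainder 10/3*y**2 - 3*y ≠ 0; add g_3 = 10/3*y**2 - 3*y to the basis.

The other S-polynomials (S(f_1,g_3), S(f_2,g_3)) all reduce to 0 modulo the current basis, so we have a Gröbner basis.
Inter-reduce: drop elements whose leading term is divisible by another's, tail-reduce, and make monic.
Reduced Gröbner basis: {y**2 - 9/10*y, x + y - 1}.

Buchberger on the second generating set:
h_1 = 6*x**2 - 14*x*y - 8*x + 11*y, LT = x**2.
h_2 = 18*x**2 - 42*x*y - 12*x + 12*y - 6, LT = x**2.

S(h_1,h_2): lcm = x**2. S = -2/3*x + 7/6*y + 1/3.
  reduce S modulo (h_1, h_2):
  remainder -2/3*x + 7/6*y + 1/3 ≠ 0; add k_3 = -2/3*x + 7/6*y + 1/3 to the basis.

S(h_1,k_3): lcm = x**2. S = -7/12*x*y - 5/6*x + 11/6*y.
  reduce S modulo (h_1, h_2, k_3):
  remainder -49/48*y**2 + 1/12*y - 5/12 ≠ 0; add k_4 = -49/48*y**2 + 1/12*y - 5/12 to the basis.

The other S-polynomials (S(h_2,k_3), S(h_1,k_4), S(h_2,k_4), S(k_3,k_4)) all reduce to 0 modulo the current basis, so we have a Gröbner basis.
Inter-reduce: drop elements whose leading term is divisible by another's, tail-reduce, and make monic.
Reduced Gröbner basis: {y**2 - 4/49*y + 20/49, x - 7/4*y - 1/2}.

These differ, so the ideals are not equal.

No, the ideals differ.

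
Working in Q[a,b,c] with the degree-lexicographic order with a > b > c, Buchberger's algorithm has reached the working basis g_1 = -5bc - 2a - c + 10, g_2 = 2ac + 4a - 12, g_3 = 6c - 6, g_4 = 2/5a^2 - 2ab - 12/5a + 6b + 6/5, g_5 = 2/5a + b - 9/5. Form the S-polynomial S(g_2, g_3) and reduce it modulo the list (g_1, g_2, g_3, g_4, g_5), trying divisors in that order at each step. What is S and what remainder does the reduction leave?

S(g_2, g_3) = 3a - 6; remainder on division = -15/2b + 15/2.

lcm(LM(g_2), LM(g_3)) = ac.
S = (lcm/LT(g_2))·g_2 − (lcm/LT(g_3))·g_3 = 3a - 6.
Reduce S modulo (g_1, g_2, g_3, g_4, g_5) in that order:
  leading term a: subtract (15/2)·g_5 from 3a - 6 → -15/2b + 15/2
  leading term b: no divisor's leading term divides it; move -15/2b to the remainder.
  leading term 1: no divisor's leading term divides it; move 15/2 to the remainder.
The remainder -15/2b + 15/2 is nonzero, so it would be added as the next basis element.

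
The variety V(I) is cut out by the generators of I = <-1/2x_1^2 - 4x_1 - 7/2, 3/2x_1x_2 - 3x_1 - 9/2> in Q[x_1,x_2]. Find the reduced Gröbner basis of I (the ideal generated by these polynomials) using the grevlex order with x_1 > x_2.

f_1 = -1/2x_1^2 - 4x_1 - 7/2, LT = x_1^2.
f_2 = 3/2x_1x_2 - 3x_1 - 9/2, LT = x_1x_2.

S(f_1,f_2): lcm = x_1^2x_2. S = 2x_1^2 + 8x_1x_2 + 3x_1 + 7x_2.
  reduce S modulo (f_1, f_2):
  remainder 3x_1 + 7x_2 + 10 ≠ 0; add g_3 = 3x_1 + 7x_2 + 10 to the basis.

S(f_2,g_3): lcm = x_1x_2. S = -7/3x_2^2 - 2x_1 - 10/3x_2 - 3.
  reduce S modulo (f_1, f_2, g_3):
  remainder -7/3x_2^2 + 4/3x_2 + 11/3 ≠ 0; add g_4 = -7/3x_2^2 + 4/3x_2 + 11/3 to the basis.

The other S-polynomials (S(f_1,g_3), S(f_1,g_4), S(f_2,g_4), S(g_3,g_4)) all reduce to 0 modulo the current basis, so we have a Gröbner basis.
Inter-reduce: drop elements whose leading term is divisible by another's, tail-reduce, and make monic.

G = {x_2^2 - 4/7x_2 - 11/7, x_1 + 7/3x_2 + 10/3}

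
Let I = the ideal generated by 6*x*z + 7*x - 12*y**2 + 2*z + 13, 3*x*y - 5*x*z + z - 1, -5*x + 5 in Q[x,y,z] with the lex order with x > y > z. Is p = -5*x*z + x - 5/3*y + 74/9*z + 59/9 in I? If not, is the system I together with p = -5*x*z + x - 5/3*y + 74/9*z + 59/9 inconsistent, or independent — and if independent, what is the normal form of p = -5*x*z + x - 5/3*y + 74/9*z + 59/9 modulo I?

Adjoining -5*x*z + x - 5/3*y + 74/9*z + 59/9 makes the ideal the whole ring: the system is inconsistent.

First compute the reduced Gröbner basis of I by Buchberger's algorithm.
f_1 = 6*x*z + 7*x - 12*y**2 + 2*z + 13, LT = x*z.
f_2 = 3*x*y - 5*x*z + z - 1, LT = x*y.
f_3 = -5*x + 5, LT = x.

S(f_1,f_2): lcm = x*y*z. S = 7/6*x*y + 5/3*x*z**2 - 2*y**3 + 1/3*y*z + 13/6*y - 1/3*z**2 + 1/3*z.
  reduce S modulo (f_1, f_2, f_3):
  remainder -2*y**3 + 10/3*y**2*z + 1/3*y*z + 13/6*y - 8/9*z**2 - 11/3*z + 7/18 ≠ 0; add h_4 = -2*y**3 + 10/3*y**2*z + 1/3*y*z + 13/6*y - 8/9*z**2 - 11/3*z + 7/18 to the basis.

S(f_1,f_3): lcm = x*z. S = 7/6*x - 2*y**2 + 4/3*z + 13/6.
  reduce S modulo (f_1, f_2, f_3, h_4):
  remainder -2*y**2 + 4/3*z + 10/3 ≠ 0; add h_5 = -2*y**2 + 4/3*z + 10/3 to the basis.

S(f_2,f_3): lcm = x*y. S = -5/3*x*z + y + 1/3*z - 1/3.
  reduce S modulo (f_1, f_2, f_3, h_4, h_5):
  remainder y - 4/3*z - 1/3 ≠ 0; add h_6 = y - 4/3*z - 1/3 to the basis.

S(f_2,h_5): lcm = x*y**2. S = -5/3*x*y*z + 2/3*x*z + 5/3*x + 1/3*y*z - 1/3*y.
  reduce S modulo (f_1, f_2, f_3, h_4, h_5, h_6):
  remainder -16/9*z**2 - 2/9*z + 14/9 ≠ 0; add h_7 = -16/9*z**2 - 2/9*z + 14/9 to the basis.

The other S-polynomials (S(f_1,h_4), S(f_2,h_4), S(f_3,h_4), S(f_1,h_5), S(f_3,h_5), S(h_4,h_5), S(f_1,h_6), S(f_2,h_6), S(f_3,h_6), S(h_4,h_6), S(h_5,h_6), S(f_1,h_7), S(f_2,h_7), S(f_3,h_7), S(h_4,h_7), S(h_5,h_7), S(h_6,h_7)) all reduce to 0 modulo the current basis, so we have a Gröbner basis.
Inter-reduce: drop elements whose leading term is divisible by another's, tail-reduce, and make monic.
Reduced Gröbner basis: {x - 1, y - 4/3*z - 1/3, z**2 + 1/8*z - 7/8}.
Label its elements g_1 = x - 1, g_2 = y - 4/3*z - 1/3, g_3 = z**2 + 1/8*z - 7/8.

Reduce p = -5*x*z + x - 5/3*y + 74/9*z + 59/9 modulo G:
  leading term x*z: subtract (-5*z)·g_1 from -5*x*z + x - 5/3*y + 74/9*z + 59/9 → x - 5/3*y + 29/9*z + 59/9
  leading term x: subtract (1)·g_1 from x - 5/3*y + 29/9*z + 59/9 → -5/3*y + 29/9*z + 68/9
  leading term y: subtract (-5/3)·g_2 from -5/3*y + 29/9*z + 68/9 → z + 7
  leading term z: no divisor's leading term divides it; move z to the remainder.
  leading term 1: no divisor's leading term divides it; move 7 to the remainder.
  normal form = z + 7.
The normal form is nonzero, so p ∉ I. Since p minus its normal form lies in I, I + (p) = I + (r) where r = z + 7; decide whether this ideal is the whole ring.
Run Buchberger on G together with r (pairs among the g_i already reduce to 0 since G is a Gröbner basis):
g_1 = x - 1, LT = x.
g_2 = y - 4/3*z - 1/3, LT = y.
g_3 = z**2 + 1/8*z - 7/8, LT = z**2.
r = z + 7, LT = z.

S(g_3,r): lcm = z**2. S = -55/8*z - 7/8.
  reduce S modulo (g_1, g_2, g_3, r):
  remainder 189/4 ≠ 0; add m_5 = 189/4 to the basis.

The other S-polynomials (S(g_1,g_2), S(g_1,g_3), S(g_1,r), S(g_2,g_3), S(g_2,r), S(g_1,m_5), S(g_2,m_5), S(g_3,m_5), S(r,m_5)) all reduce to 0 modulo the current basis, so we have a Gröbner basis.
Inter-reduce: drop elements whose leading term is divisible by another's, tail-reduce, and make monic.
Reduced Gröbner basis: {1}.
The reduced Gröbner basis of I + (p) is {1}: the ideal is the whole ring, so the enlarged system has no common solution — adjoining p is inconsistent.

The remainder on division by a Gröbner basis is unique — it is the normal form.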